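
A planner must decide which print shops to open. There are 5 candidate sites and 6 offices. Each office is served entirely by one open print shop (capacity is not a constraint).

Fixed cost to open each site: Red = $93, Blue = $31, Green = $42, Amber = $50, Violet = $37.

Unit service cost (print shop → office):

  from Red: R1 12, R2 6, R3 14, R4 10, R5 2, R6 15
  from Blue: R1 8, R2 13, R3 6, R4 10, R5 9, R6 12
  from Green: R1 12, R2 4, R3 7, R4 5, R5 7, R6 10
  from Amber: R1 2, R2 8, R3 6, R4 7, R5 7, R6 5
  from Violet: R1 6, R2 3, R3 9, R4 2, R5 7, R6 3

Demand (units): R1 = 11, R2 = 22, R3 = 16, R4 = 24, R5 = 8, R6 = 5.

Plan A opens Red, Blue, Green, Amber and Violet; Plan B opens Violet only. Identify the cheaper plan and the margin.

Plan B is cheaper by 84.

Plan A: {Red, Blue, Green, Amber, Violet}: R1→Amber 2·11=22, R2→Violet 3·22=66, R3→Blue 6·16=96, R4→Violet 2·24=48, R5→Red 2·8=16, R6→Violet 3·5=15. Service 263; fixed 253; total 516.
Plan B: {Violet}: R1→Violet 6·11=66, R2→Violet 3·22=66, R3→Violet 9·16=144, R4→Violet 2·24=48, R5→Violet 7·8=56, R6→Violet 3·5=15. Service 395; fixed 37; total 432.
Difference: |516 − 432| = 84.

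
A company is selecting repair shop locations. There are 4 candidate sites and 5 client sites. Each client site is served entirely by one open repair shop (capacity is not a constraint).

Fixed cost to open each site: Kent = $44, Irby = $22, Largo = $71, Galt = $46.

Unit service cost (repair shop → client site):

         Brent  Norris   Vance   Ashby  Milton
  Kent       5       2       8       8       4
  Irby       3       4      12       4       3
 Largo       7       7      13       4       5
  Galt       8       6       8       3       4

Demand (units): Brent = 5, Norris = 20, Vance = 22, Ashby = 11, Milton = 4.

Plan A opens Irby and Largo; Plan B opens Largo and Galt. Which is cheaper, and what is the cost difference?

Plan A: {Irby, Largo}: Brent→Irby 3·5=15, Norris→Irby 4·20=80, Vance→Irby 12·22=264, Ashby→Irby 4·11=44, Milton→Irby 3·4=12. Service 415; fixed 93; total 508.
Plan B: {Largo, Galt}: Brent→Largo 7·5=35, Norris→Galt 6·20=120, Vance→Galt 8·22=176, Ashby→Galt 3·11=33, Milton→Galt 4·4=16. Service 380; fixed 117; total 497.
Difference: |508 − 497| = 11.

Plan B is cheaper by 11.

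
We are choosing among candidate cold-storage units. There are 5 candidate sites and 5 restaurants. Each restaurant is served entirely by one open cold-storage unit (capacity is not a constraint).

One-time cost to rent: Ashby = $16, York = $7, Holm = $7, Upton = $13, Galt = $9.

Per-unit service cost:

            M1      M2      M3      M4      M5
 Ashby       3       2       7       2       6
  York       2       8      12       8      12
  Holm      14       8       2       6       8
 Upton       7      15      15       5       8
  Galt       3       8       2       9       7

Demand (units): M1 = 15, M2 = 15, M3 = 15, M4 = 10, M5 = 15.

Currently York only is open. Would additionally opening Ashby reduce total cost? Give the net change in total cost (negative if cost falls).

Current service cost with {York}: 590.
Adding Ashby: each restaurant re-picks its cheapest; new service cost 275, saving 315.
Extra fixed cost: 16. Net change = 16 − 315 = -299.
(Totals: 597 → 298.)

Yes — net change −299 (cost falls by 299).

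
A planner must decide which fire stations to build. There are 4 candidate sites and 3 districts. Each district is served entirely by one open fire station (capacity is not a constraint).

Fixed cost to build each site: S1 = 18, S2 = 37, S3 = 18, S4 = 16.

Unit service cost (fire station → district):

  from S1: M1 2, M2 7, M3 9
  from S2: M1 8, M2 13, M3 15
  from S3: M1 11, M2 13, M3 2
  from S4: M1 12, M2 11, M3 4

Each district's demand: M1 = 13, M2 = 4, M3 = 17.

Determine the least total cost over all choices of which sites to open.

Minimum total cost: 124

For any fixed open set, each district goes to its cheapest open site; total = fixed + service.
{S1, S3}: M1→S1 2·13=26, M2→S1 7·4=28, M3→S3 2·17=34. Service 88; fixed 36; total 124.
{S1, S3, S4}: M1→S1 2·13=26, M2→S1 7·4=28, M3→S3 2·17=34. Service 88; fixed 52; total 140.
{S1, S4}: M1→S1 2·13=26, M2→S1 7·4=28, M3→S4 4·17=68. Service 122; fixed 34; total 156.
{S1, S2, S3, S4}: M1→S1 2·13=26, M2→S1 7·4=28, M3→S3 2·17=34. Service 88; fixed 89; total 177.
No other subset beats 124.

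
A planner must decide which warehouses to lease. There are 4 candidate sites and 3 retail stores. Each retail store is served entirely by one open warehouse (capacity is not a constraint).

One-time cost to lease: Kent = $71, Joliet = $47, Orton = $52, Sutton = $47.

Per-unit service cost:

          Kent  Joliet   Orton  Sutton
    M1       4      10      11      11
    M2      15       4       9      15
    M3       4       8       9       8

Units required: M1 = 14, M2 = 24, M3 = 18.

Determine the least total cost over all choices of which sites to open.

For any fixed open set, each retail store goes to its cheapest open site; total = fixed + service.
{Kent, Joliet}: M1→Kent 4·14=56, M2→Joliet 4·24=96, M3→Kent 4·18=72. Service 224; fixed 118; total 342.
{Kent, Joliet, Sutton}: M1→Kent 4·14=56, M2→Joliet 4·24=96, M3→Kent 4·18=72. Service 224; fixed 165; total 389.
{Kent, Joliet, Orton}: M1→Kent 4·14=56, M2→Joliet 4·24=96, M3→Kent 4·18=72. Service 224; fixed 170; total 394.
{Kent, Joliet, Orton, Sutton}: service 224 + fixed 217 = 441
No other subset beats 342.

Minimum total cost: 342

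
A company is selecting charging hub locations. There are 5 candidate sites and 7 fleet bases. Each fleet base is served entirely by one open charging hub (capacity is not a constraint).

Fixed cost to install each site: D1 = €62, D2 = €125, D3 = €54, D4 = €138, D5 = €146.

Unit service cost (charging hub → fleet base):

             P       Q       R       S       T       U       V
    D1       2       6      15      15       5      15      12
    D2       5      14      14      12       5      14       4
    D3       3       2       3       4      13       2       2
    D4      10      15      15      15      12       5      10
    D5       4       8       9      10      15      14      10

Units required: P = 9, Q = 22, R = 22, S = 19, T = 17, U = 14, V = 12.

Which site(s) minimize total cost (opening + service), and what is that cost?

For any fixed open set, each fleet base goes to its cheapest open site; total = fixed + service.
{D1, D3}: P→D1 2·9=18, Q→D3 2·22=44, R→D3 3·22=66, S→D3 4·19=76, T→D1 5·17=85, U→D3 2·14=28, V→D3 2·12=24. Service 341; fixed 116; total 457.
{D2, D3}: service 350 + fixed 179 = 529
{D3}: P→D3 3·9=27, Q→D3 2·22=44, R→D3 3·22=66, S→D3 4·19=76, T→D3 13·17=221, U→D3 2·14=28, V→D3 2·12=24. Service 486; fixed 54; total 540.
{D1, D2, D3, D4, D5}: service 341 + fixed 525 = 866
No other subset beats 457.

Open D1 and D3; minimum total cost 457.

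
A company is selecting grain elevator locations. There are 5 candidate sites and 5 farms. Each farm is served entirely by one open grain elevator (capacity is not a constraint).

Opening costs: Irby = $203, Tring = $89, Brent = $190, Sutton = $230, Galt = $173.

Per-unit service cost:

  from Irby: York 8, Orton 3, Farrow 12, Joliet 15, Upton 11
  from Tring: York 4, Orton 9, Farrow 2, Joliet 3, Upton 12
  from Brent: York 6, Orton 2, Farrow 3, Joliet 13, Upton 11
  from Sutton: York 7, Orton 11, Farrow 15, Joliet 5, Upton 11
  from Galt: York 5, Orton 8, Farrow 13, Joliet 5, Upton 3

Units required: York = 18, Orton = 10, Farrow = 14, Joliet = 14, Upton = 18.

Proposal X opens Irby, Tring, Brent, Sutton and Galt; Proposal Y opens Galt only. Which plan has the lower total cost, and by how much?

Proposal X: {Irby, Tring, Brent, Sutton, Galt}: York→Tring 4·18=72, Orton→Brent 2·10=20, Farrow→Tring 2·14=28, Joliet→Tring 3·14=42, Upton→Galt 3·18=54. Service 216; fixed 885; total 1101.
Proposal Y: {Galt}: York→Galt 5·18=90, Orton→Galt 8·10=80, Farrow→Galt 13·14=182, Joliet→Galt 5·14=70, Upton→Galt 3·18=54. Service 476; fixed 173; total 649.
Difference: |1101 − 649| = 452.

Proposal Y is cheaper by 452.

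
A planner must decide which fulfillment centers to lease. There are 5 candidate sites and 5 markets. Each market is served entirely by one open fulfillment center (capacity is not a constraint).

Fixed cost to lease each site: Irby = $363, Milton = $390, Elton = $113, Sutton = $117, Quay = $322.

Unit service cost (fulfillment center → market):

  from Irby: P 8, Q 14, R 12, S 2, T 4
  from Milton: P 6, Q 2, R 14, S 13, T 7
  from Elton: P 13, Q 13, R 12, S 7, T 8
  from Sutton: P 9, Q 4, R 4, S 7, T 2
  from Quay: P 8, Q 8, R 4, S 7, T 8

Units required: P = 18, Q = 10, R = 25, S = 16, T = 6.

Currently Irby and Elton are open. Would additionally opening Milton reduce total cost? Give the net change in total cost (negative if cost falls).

No — net change +244 (cost rises by 244).

Current service cost with {Irby, Elton}: 630.
Adding Milton: each market re-picks its cheapest; new service cost 484, saving 146.
Extra fixed cost: 390. Net change = 390 − 146 = 244.
(Totals: 1106 → 1350.)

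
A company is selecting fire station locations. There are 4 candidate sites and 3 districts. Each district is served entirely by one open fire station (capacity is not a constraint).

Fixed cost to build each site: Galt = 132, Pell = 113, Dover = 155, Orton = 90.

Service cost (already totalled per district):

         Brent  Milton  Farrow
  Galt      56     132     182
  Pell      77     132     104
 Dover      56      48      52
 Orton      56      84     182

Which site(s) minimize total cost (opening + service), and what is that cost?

Open Dover only; minimum total cost 311.

For any fixed open set, each district goes to its cheapest open site; total = fixed + service.
{Dover}: Brent→Dover 56, Milton→Dover 48, Farrow→Dover 52. Service 156; fixed 155; total 311.
{Dover, Orton}: service 156 + fixed 245 = 401
{Orton}: Brent→Orton 56, Milton→Orton 84, Farrow→Orton 182. Service 322; fixed 90; total 412.
{Galt, Pell, Dover, Orton}: service 156 + fixed 490 = 646
(All 15 nonempty subsets were checked; Dover only is lowest.)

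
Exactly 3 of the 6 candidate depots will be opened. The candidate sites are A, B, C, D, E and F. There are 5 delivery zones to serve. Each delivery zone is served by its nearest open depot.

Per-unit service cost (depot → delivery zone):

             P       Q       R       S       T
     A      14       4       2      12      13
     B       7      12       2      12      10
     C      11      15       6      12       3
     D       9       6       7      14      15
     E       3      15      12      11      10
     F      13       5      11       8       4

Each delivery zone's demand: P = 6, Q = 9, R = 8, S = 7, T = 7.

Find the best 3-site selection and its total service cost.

Choose A, E and F; total service cost 154.

With exactly 3 open, each delivery zone uses its cheapest among the chosen.
{A, E, F}: P→E 3·6=18, Q→A 4·9=36, R→A 2·8=16, S→F 8·7=56, T→F 4·7=28. Service cost 154.
{B, E, F}: service cost 163
{A, C, E}: service cost 168
Among all 20 size-3 choices, {A, E, F} is lowest.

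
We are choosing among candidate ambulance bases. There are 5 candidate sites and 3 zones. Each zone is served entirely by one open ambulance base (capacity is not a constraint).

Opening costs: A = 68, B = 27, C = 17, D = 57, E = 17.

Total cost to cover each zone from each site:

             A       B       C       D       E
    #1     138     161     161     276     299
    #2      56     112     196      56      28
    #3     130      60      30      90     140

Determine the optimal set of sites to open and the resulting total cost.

For any fixed open set, each zone goes to its cheapest open site; total = fixed + service.
{C, E}: #1→C 161, #2→E 28, #3→C 30. Service 219; fixed 34; total 253.
{B, C, E}: service 219 + fixed 61 = 280
{B, E}: service 249 + fixed 44 = 293
{A, B, C, D, E}: #1→A 138, #2→E 28, #3→C 30. Service 196; fixed 186; total 382.
No other subset beats 253.

Open C and E; minimum total cost 253.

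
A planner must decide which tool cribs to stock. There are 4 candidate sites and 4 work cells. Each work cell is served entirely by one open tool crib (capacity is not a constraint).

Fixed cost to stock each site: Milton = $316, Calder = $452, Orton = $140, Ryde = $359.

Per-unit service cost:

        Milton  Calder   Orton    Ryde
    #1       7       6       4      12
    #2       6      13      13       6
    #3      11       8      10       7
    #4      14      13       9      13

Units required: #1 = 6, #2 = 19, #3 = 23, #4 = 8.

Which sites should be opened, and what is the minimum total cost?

Open Orton only; minimum total cost 713.

For any fixed open set, each work cell goes to its cheapest open site; total = fixed + service.
{Orton}: #1→Orton 4·6=24, #2→Orton 13·19=247, #3→Orton 10·23=230, #4→Orton 9·8=72. Service 573; fixed 140; total 713.
{Ryde}: service 451 + fixed 359 = 810
{Milton}: service 521 + fixed 316 = 837
{Milton, Calder, Orton, Ryde}: service 371 + fixed 1267 = 1638
No other subset beats 713.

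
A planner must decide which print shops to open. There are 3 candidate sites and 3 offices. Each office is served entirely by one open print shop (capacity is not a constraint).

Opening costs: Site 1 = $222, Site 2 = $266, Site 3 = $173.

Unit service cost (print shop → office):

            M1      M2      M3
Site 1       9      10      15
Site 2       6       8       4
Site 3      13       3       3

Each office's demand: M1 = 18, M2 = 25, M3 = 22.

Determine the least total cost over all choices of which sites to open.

For any fixed open set, each office goes to its cheapest open site; total = fixed + service.
{Site 3}: M1→Site 3 13·18=234, M2→Site 3 3·25=75, M3→Site 3 3·22=66. Service 375; fixed 173; total 548.
{Site 2}: M1→Site 2 6·18=108, M2→Site 2 8·25=200, M3→Site 2 4·22=88. Service 396; fixed 266; total 662.
{Site 2, Site 3}: M1→Site 2 6·18=108, M2→Site 3 3·25=75, M3→Site 3 3·22=66. Service 249; fixed 439; total 688.
{Site 1, Site 2, Site 3}: service 249 + fixed 661 = 910
(All 7 nonempty subsets were checked; Site 3 only is lowest.)

Minimum total cost: 548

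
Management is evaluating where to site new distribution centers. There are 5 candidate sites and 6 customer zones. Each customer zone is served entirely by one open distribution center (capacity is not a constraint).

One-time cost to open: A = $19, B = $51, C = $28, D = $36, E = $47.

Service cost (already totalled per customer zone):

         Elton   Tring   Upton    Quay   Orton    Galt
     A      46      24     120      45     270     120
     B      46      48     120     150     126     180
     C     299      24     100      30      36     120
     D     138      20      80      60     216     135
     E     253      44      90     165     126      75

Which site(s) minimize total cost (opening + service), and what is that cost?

For any fixed open set, each customer zone goes to its cheapest open site; total = fixed + service.
{A, C, E}: Elton→A 46, Tring→A 24, Upton→E 90, Quay→C 30, Orton→C 36, Galt→E 75. Service 301; fixed 94; total 395.
{A, C}: Elton→A 46, Tring→A 24, Upton→C 100, Quay→C 30, Orton→C 36, Galt→A 120. Service 356; fixed 47; total 403.
{A, C, D}: service 332 + fixed 83 = 415
{A, B, C, D, E}: service 287 + fixed 181 = 468
No other subset beats 395.

Open A, C and E; minimum total cost 395.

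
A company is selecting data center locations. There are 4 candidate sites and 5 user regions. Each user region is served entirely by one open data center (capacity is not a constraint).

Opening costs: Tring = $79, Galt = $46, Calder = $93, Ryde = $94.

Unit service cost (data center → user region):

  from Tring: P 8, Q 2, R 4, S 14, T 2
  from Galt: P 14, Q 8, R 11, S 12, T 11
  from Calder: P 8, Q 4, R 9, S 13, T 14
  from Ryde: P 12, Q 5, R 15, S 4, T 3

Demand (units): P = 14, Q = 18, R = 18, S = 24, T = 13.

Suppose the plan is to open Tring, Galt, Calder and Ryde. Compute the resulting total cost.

Each user region is assigned to its cheapest site among the open ones.
{Tring, Galt, Calder, Ryde}: P→Tring 8·14=112, Q→Tring 2·18=36, R→Tring 4·18=72, S→Ryde 4·24=96, T→Tring 2·13=26. Service 342; fixed 312; total 654.

Total cost: 654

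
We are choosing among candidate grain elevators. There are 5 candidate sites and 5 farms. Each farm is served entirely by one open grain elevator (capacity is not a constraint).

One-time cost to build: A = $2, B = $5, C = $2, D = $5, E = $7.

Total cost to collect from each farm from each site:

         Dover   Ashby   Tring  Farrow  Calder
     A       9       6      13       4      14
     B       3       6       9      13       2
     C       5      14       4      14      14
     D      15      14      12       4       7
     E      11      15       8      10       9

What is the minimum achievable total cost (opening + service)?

Minimum total cost: 28

For any fixed open set, each farm goes to its cheapest open site; total = fixed + service.
{A, B, C}: Dover→B 3, Ashby→A 6, Tring→C 4, Farrow→A 4, Calder→B 2. Service 19; fixed 9; total 28.
{A, B}: service 24 + fixed 7 = 31
{B, C, D}: Dover→B 3, Ashby→B 6, Tring→C 4, Farrow→D 4, Calder→B 2. Service 19; fixed 12; total 31.
{A, B, C, D, E}: service 19 + fixed 21 = 40
No other subset beats 28.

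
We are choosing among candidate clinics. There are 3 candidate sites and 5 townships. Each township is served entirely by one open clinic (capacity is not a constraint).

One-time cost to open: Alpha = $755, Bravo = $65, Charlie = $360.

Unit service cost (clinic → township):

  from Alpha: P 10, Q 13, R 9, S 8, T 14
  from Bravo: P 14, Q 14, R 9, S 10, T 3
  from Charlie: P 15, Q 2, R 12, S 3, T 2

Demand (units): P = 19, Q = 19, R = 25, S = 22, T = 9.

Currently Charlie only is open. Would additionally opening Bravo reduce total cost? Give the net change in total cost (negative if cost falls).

Yes — net change −29 (cost falls by 29).

Current service cost with {Charlie}: 707.
Adding Bravo: each township re-picks its cheapest; new service cost 613, saving 94.
Extra fixed cost: 65. Net change = 65 − 94 = -29.
(Totals: 1067 → 1038.)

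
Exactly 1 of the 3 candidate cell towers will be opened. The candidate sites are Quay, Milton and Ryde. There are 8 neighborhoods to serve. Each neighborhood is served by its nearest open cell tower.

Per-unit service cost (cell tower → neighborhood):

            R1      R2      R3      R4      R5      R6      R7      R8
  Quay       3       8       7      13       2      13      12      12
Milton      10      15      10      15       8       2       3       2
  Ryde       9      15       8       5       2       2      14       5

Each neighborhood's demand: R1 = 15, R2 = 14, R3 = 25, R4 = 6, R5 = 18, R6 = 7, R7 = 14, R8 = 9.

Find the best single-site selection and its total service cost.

Choose Quay only; total service cost 813.

With exactly 1 open, each neighborhood uses its cheapest among the chosen.
{Quay}: R1→Quay 3·15=45, R2→Quay 8·14=112, R3→Quay 7·25=175, R4→Quay 13·6=78, R5→Quay 2·18=36, R6→Quay 13·7=91, R7→Quay 12·14=168, R8→Quay 12·9=108. Service cost 813.
{Ryde}: service cost 866
{Milton}: service cost 918
Among all 3 size-1 choices, {Quay} is lowest.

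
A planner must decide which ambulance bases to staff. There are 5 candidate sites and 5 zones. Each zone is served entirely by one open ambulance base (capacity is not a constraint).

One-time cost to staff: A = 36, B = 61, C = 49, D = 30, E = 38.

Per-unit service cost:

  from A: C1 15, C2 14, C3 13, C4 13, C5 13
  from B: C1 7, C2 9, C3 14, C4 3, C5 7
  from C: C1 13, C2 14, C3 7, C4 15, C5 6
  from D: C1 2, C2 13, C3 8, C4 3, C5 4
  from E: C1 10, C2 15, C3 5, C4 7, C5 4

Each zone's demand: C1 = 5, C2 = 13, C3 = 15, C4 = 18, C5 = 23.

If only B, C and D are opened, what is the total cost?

Each zone is assigned to its cheapest site among the open ones.
{B, C, D}: C1→D 2·5=10, C2→B 9·13=117, C3→C 7·15=105, C4→B 3·18=54, C5→D 4·23=92. Service 378; fixed 140; total 518.

Total cost: 518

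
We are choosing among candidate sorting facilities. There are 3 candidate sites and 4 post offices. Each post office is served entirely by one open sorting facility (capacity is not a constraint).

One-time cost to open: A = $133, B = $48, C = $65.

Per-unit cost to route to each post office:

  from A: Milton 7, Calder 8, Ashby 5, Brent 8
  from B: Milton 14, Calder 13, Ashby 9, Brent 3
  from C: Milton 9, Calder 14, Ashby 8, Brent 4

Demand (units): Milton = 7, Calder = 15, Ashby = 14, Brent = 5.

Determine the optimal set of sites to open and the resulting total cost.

Open A only; minimum total cost 412.

For any fixed open set, each post office goes to its cheapest open site; total = fixed + service.
{A}: Milton→A 7·7=49, Calder→A 8·15=120, Ashby→A 5·14=70, Brent→A 8·5=40. Service 279; fixed 133; total 412.
{A, B}: service 254 + fixed 181 = 435
{A, C}: Milton→A 7·7=49, Calder→A 8·15=120, Ashby→A 5·14=70, Brent→C 4·5=20. Service 259; fixed 198; total 457.
{A, B, C}: Milton→A 7·7=49, Calder→A 8·15=120, Ashby→A 5·14=70, Brent→B 3·5=15. Service 254; fixed 246; total 500.
No other subset beats 412.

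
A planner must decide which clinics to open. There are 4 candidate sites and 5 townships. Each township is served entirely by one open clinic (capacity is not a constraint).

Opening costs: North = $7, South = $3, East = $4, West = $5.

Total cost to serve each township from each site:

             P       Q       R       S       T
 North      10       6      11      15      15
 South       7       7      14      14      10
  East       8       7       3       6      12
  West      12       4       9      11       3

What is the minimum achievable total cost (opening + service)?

Minimum total cost: 33

For any fixed open set, each township goes to its cheapest open site; total = fixed + service.
{East, West}: P→East 8, Q→West 4, R→East 3, S→East 6, T→West 3. Service 24; fixed 9; total 33.
{South, East, West}: service 23 + fixed 12 = 35
{North, East, West}: P→East 8, Q→West 4, R→East 3, S→East 6, T→West 3. Service 24; fixed 16; total 40.
{North, South, East, West}: service 23 + fixed 19 = 42
(All 15 nonempty subsets were checked; East and West is lowest.)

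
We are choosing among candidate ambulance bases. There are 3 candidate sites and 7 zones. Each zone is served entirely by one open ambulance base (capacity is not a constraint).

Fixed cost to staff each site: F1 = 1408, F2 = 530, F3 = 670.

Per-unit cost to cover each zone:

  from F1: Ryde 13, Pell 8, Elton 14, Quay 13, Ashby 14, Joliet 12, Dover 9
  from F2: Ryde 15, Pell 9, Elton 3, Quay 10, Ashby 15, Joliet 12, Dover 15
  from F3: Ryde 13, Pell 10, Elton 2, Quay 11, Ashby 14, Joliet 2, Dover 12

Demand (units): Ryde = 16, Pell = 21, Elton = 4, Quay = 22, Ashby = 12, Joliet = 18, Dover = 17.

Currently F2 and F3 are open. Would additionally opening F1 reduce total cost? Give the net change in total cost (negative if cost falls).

No — net change +1336 (cost rises by 1336).

Current service cost with {F2, F3}: 1033.
Adding F1: each zone re-picks its cheapest; new service cost 961, saving 72.
Extra fixed cost: 1408. Net change = 1408 − 72 = 1336.
(Totals: 2233 → 3569.)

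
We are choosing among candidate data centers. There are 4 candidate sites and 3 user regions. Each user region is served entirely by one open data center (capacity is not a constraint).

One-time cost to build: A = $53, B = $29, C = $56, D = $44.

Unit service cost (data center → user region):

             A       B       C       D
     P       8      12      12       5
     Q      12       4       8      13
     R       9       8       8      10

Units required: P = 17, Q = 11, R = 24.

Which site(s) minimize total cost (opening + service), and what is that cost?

Open B and D; minimum total cost 394.

For any fixed open set, each user region goes to its cheapest open site; total = fixed + service.
{B, D}: P→D 5·17=85, Q→B 4·11=44, R→B 8·24=192. Service 321; fixed 73; total 394.
{A, B, D}: P→D 5·17=85, Q→B 4·11=44, R→B 8·24=192. Service 321; fixed 126; total 447.
{B, C, D}: service 321 + fixed 129 = 450
{A, B, C, D}: service 321 + fixed 182 = 503
No other subset beats 394.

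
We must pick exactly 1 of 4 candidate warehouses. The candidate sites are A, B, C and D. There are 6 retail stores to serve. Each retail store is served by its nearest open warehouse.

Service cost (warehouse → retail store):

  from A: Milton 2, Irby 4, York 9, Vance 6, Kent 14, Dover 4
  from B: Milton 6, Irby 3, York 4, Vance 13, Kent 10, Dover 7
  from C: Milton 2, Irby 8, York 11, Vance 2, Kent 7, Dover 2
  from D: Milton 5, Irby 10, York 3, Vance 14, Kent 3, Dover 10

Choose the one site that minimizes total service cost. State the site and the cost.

Choose C only; total service cost 32.

With exactly 1 open, each retail store uses its cheapest among the chosen.
{C}: Milton→C 2, Irby→C 8, York→C 11, Vance→C 2, Kent→C 7, Dover→C 2. Service cost 32.
{A}: service cost 39
{B}: service cost 43
Among all 4 size-1 choices, {C} is lowest.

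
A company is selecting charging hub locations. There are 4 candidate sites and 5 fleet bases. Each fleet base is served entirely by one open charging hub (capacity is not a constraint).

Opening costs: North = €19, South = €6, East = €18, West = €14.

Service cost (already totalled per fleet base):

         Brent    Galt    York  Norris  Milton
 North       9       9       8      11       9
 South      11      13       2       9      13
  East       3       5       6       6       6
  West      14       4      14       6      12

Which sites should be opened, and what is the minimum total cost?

Open East only; minimum total cost 44.

For any fixed open set, each fleet base goes to its cheapest open site; total = fixed + service.
{East}: Brent→East 3, Galt→East 5, York→East 6, Norris→East 6, Milton→East 6. Service 26; fixed 18; total 44.
{South, East}: service 22 + fixed 24 = 46
{South}: service 48 + fixed 6 = 54
{North, South, East, West}: service 21 + fixed 57 = 78
(All 15 nonempty subsets were checked; East only is lowest.)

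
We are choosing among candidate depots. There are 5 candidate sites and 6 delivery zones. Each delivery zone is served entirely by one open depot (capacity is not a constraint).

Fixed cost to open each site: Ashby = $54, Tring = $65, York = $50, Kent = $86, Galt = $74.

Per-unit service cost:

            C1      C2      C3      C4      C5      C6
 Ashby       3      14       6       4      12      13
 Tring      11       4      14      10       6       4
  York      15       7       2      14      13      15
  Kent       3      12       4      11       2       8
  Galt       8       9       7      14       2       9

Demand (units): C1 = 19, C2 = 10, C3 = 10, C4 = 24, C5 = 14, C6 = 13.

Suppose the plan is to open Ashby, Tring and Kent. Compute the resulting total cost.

Each delivery zone is assigned to its cheapest site among the open ones.
{Ashby, Tring, Kent}: C1→Ashby 3·19=57, C2→Tring 4·10=40, C3→Kent 4·10=40, C4→Ashby 4·24=96, C5→Kent 2·14=28, C6→Tring 4·13=52. Service 313; fixed 205; total 518.

Total cost: 518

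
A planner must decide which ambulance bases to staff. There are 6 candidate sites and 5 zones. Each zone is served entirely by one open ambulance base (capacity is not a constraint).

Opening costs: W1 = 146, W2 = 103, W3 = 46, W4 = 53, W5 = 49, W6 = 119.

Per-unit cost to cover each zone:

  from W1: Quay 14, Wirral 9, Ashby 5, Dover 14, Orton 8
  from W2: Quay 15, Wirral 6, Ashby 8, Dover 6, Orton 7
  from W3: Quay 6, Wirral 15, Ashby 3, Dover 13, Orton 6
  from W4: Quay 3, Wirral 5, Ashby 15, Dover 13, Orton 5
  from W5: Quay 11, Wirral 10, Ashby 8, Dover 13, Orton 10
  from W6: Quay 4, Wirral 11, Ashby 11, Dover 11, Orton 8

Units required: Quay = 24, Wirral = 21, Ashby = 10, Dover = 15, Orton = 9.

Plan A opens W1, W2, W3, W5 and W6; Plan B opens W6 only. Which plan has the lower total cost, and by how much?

Plan B is cheaper by 66.

Plan A: {W1, W2, W3, W5, W6}: Quay→W6 4·24=96, Wirral→W2 6·21=126, Ashby→W3 3·10=30, Dover→W2 6·15=90, Orton→W3 6·9=54. Service 396; fixed 463; total 859.
Plan B: {W6}: Quay→W6 4·24=96, Wirral→W6 11·21=231, Ashby→W6 11·10=110, Dover→W6 11·15=165, Orton→W6 8·9=72. Service 674; fixed 119; total 793.
Difference: |859 − 793| = 66.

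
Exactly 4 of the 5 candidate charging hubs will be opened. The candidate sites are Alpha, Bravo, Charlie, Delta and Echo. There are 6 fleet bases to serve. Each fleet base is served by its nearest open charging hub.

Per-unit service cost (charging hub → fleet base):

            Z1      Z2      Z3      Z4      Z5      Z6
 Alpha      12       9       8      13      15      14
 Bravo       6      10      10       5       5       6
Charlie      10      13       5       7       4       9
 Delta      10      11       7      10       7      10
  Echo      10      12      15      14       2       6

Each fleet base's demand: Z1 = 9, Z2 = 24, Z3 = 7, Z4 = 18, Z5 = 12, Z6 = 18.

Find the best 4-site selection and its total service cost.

With exactly 4 open, each fleet base uses its cheapest among the chosen.
{Alpha, Bravo, Charlie, Echo}: Z1→Bravo 6·9=54, Z2→Alpha 9·24=216, Z3→Charlie 5·7=35, Z4→Bravo 5·18=90, Z5→Echo 2·12=24, Z6→Bravo 6·18=108. Service cost 527.
{Alpha, Bravo, Delta, Echo}: service cost 541
{Alpha, Bravo, Charlie, Delta}: service cost 551
Among all 5 size-4 choices, {Alpha, Bravo, Charlie, Echo} is lowest.

Choose Alpha, Bravo, Charlie and Echo; total service cost 527.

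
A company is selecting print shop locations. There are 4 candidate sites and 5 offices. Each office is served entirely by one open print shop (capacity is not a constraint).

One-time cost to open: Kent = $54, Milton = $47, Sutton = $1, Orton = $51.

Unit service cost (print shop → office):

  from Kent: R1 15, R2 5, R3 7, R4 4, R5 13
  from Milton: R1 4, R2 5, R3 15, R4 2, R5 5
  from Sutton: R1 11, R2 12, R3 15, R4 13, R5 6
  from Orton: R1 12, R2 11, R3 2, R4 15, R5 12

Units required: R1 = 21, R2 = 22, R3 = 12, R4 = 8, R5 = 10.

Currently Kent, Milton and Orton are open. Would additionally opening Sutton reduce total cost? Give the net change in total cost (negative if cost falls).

Current service cost with {Kent, Milton, Orton}: 284.
Adding Sutton: each office re-picks its cheapest; new service cost 284, saving 0.
Extra fixed cost: 1. Net change = 1 − 0 = 1.
(Totals: 436 → 437.)

No — net change +1 (cost rises by 1).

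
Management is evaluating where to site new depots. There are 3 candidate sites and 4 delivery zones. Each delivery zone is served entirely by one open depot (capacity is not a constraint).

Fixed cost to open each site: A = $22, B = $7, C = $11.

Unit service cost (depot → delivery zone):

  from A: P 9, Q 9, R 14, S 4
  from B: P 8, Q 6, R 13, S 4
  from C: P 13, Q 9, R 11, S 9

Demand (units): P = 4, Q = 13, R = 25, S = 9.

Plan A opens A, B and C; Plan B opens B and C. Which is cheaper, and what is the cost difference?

Plan B is cheaper by 22.

Plan A: {A, B, C}: P→B 8·4=32, Q→B 6·13=78, R→C 11·25=275, S→A 4·9=36. Service 421; fixed 40; total 461.
Plan B: {B, C}: P→B 8·4=32, Q→B 6·13=78, R→C 11·25=275, S→B 4·9=36. Service 421; fixed 18; total 439.
Difference: |461 − 439| = 22.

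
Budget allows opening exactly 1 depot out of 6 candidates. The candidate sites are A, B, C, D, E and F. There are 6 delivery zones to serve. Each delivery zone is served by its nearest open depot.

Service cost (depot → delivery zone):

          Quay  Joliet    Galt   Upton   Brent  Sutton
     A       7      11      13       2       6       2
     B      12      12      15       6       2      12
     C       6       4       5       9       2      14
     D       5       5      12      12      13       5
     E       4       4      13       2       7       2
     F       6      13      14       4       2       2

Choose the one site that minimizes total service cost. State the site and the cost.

Choose E only; total service cost 32.

With exactly 1 open, each delivery zone uses its cheapest among the chosen.
{E}: Quay→E 4, Joliet→E 4, Galt→E 13, Upton→E 2, Brent→E 7, Sutton→E 2. Service cost 32.
{C}: service cost 40
{A}: service cost 41
Among all 6 size-1 choices, {E} is lowest.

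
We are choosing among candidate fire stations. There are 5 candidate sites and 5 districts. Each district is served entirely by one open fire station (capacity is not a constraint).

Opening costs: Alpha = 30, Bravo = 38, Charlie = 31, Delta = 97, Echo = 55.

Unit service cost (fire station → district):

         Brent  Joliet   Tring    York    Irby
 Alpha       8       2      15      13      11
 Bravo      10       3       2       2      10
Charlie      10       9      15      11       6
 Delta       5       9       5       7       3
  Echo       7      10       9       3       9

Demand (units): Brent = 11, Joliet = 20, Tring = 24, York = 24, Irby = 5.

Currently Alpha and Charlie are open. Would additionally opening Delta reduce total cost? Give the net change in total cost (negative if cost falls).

Current service cost with {Alpha, Charlie}: 782.
Adding Delta: each district re-picks its cheapest; new service cost 398, saving 384.
Extra fixed cost: 97. Net change = 97 − 384 = -287.
(Totals: 843 → 556.)

Yes — net change −287 (cost falls by 287).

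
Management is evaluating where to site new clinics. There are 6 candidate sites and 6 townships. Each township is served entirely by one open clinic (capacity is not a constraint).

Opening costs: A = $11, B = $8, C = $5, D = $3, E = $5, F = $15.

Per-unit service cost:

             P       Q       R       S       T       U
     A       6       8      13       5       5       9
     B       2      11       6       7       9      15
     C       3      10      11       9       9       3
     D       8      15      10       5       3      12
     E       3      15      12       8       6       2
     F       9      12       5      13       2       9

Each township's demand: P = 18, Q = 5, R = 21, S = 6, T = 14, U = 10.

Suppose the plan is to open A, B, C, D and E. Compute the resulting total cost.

Each township is assigned to its cheapest site among the open ones.
{A, B, C, D, E}: P→B 2·18=36, Q→A 8·5=40, R→B 6·21=126, S→A 5·6=30, T→D 3·14=42, U→E 2·10=20. Service 294; fixed 32; total 326.

Total cost: 326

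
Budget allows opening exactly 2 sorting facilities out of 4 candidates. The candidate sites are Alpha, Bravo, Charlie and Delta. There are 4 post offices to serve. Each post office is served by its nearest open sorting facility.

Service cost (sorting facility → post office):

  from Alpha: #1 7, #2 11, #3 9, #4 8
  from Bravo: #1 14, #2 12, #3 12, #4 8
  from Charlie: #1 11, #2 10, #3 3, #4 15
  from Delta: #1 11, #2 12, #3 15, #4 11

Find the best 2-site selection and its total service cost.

Choose Alpha and Charlie; total service cost 28.

With exactly 2 open, each post office uses its cheapest among the chosen.
{Alpha, Charlie}: #1→Alpha 7, #2→Charlie 10, #3→Charlie 3, #4→Alpha 8. Service cost 28.
{Bravo, Charlie}: service cost 32
{Alpha, Bravo}: service cost 35
Among all 6 size-2 choices, {Alpha, Charlie} is lowest.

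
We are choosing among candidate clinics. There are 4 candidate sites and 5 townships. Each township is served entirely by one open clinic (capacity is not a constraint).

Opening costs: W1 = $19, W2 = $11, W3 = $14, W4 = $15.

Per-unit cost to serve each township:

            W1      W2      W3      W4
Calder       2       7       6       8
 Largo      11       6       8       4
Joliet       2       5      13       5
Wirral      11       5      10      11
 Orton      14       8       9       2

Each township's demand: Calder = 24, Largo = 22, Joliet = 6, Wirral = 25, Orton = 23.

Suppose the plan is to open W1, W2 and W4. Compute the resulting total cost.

Total cost: 364

Each township is assigned to its cheapest site among the open ones.
{W1, W2, W4}: Calder→W1 2·24=48, Largo→W4 4·22=88, Joliet→W1 2·6=12, Wirral→W2 5·25=125, Orton→W4 2·23=46. Service 319; fixed 45; total 364.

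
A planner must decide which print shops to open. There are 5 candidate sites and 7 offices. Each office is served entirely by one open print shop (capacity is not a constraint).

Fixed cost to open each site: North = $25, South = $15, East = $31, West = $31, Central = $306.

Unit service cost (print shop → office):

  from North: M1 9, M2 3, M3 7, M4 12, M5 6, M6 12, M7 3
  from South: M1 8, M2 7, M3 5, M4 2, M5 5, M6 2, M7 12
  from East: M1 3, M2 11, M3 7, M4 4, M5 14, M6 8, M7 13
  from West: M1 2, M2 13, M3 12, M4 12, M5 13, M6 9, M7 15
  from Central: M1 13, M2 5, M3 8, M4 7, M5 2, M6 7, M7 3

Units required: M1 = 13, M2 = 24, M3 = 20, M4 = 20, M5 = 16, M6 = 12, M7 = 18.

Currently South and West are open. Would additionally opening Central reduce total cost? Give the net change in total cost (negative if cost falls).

Current service cost with {South, West}: 654.
Adding Central: each office re-picks its cheapest; new service cost 396, saving 258.
Extra fixed cost: 306. Net change = 306 − 258 = 48.
(Totals: 700 → 748.)

No — net change +48 (cost rises by 48).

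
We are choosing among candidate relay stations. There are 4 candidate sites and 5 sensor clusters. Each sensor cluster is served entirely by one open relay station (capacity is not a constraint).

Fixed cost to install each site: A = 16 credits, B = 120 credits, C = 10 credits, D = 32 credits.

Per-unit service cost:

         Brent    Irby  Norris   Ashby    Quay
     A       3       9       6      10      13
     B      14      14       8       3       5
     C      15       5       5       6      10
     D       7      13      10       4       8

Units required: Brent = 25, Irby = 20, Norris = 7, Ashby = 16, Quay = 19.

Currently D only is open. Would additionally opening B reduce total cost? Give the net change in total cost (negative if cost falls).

Current service cost with {D}: 721.
Adding B: each sensor cluster re-picks its cheapest; new service cost 634, saving 87.
Extra fixed cost: 120. Net change = 120 − 87 = 33.
(Totals: 753 → 786.)

No — net change +33 (cost rises by 33).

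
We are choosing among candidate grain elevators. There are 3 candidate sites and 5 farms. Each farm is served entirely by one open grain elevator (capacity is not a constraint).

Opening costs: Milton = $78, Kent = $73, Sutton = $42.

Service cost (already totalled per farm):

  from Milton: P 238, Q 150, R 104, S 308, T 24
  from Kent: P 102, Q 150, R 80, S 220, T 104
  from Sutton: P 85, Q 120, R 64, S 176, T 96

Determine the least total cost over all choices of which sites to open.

For any fixed open set, each farm goes to its cheapest open site; total = fixed + service.
{Sutton}: P→Sutton 85, Q→Sutton 120, R→Sutton 64, S→Sutton 176, T→Sutton 96. Service 541; fixed 42; total 583.
{Milton, Sutton}: service 469 + fixed 120 = 589
{Kent, Sutton}: P→Sutton 85, Q→Sutton 120, R→Sutton 64, S→Sutton 176, T→Sutton 96. Service 541; fixed 115; total 656.
{Milton, Kent, Sutton}: P→Sutton 85, Q→Sutton 120, R→Sutton 64, S→Sutton 176, T→Milton 24. Service 469; fixed 193; total 662.
(All 7 nonempty subsets were checked; Sutton only is lowest.)

Minimum total cost: 583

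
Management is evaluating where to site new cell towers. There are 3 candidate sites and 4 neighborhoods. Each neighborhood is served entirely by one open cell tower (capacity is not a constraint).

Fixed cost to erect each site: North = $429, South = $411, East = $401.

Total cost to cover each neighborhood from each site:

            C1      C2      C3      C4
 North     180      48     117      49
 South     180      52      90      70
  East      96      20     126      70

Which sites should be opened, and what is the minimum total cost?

Open East only; minimum total cost 713.

For any fixed open set, each neighborhood goes to its cheapest open site; total = fixed + service.
{East}: C1→East 96, C2→East 20, C3→East 126, C4→East 70. Service 312; fixed 401; total 713.
{South}: service 392 + fixed 411 = 803
{North}: C1→North 180, C2→North 48, C3→North 117, C4→North 49. Service 394; fixed 429; total 823.
{North, South, East}: service 255 + fixed 1241 = 1496
No other subset beats 713.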